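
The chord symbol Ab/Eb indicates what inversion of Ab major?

second inversion

Ab/Eb means Ab major with Eb in the bass. Eb is the fifth of Ab major (Ab–C–Eb), so this is second inversion.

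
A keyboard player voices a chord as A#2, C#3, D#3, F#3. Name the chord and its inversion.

The pitch classes A#, C#, D#, F# arrange in thirds as D#–F#–A#–C#: a D# minor seventh chord.
With the fifth (A#) in the bass, the chord is in second inversion (figured bass 4/3).

D# minor seventh, second inversion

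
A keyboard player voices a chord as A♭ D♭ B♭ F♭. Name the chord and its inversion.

Reducing to letter names: Ab, Db, Bb, Fb. These stack in thirds as Bb–Db–Fb–Ab — a Bb half-diminished seventh chord.
With the seventh (Ab) in the bass, the chord is in third inversion (figured bass 4/2).

Bb half-diminished seventh, third inversion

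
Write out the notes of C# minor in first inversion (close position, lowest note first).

C# minor is C#–E–G#. First inversion puts the third (E) in the bass, with the remaining tones above: E, G#, C#.

E, G#, C#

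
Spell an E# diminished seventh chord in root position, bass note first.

E#, G#, B, D

The chord tones are E#–G#–B–D. With the root (E#) lowest for root position: E#, G#, B, D.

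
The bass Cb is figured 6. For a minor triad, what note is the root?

The figures 6 mean the third of the chord is in the bass. If Cb is the third of a minor triad, the root is Ab (chord tones Ab–Cb–Eb).

Ab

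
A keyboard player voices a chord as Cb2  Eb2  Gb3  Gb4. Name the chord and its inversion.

The pitch classes Cb, Eb, Gb arrange in thirds as Cb–Eb–Gb: a Cb major triad.
With the root (Cb) in the bass, the chord is in root position (figured bass 5/3).

Cb major, root position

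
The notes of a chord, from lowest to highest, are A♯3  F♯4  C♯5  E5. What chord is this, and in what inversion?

The distinct note names are A#, F#, C#, E. Stacked in thirds they read F#–A#–C#–E, which is a dominant seventh chord on F#.
With the third (A#) in the bass, the chord is in first inversion (figured bass 6/5).

F# dominant seventh, first inversion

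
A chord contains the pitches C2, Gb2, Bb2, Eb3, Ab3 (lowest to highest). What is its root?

Ab

C, Gb, Bb, Eb, Ab are the tones of an Ab dominant ninth chord (Ab–C–Eb–Gb–Bb), making Ab the root.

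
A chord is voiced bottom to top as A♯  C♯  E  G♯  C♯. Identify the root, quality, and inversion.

A# half-diminished seventh, root position

The pitch classes A#, C#, E, G# arrange in thirds as A#–C#–E–G#: an A# half-diminished seventh chord.
A# is the root of A# half-diminished seventh; root in the bass means root position (figured bass 7).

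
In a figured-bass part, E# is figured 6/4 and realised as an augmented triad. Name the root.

A

The figures 6/4 mean the fifth of the chord is in the bass. If E# is the fifth of an augmented triad, the root is A (chord tones A–C#–E#).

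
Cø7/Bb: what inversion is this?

Cø7/Bb means C half-diminished seventh with Bb in the bass. Bb is the seventh of C half-diminished seventh (C–Eb–Gb–Bb), so this is third inversion.

third inversion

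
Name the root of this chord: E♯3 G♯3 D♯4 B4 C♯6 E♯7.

Reordering E#, G#, D#, B, C# into stacked thirds gives C#–E#–G#–B–D#; the bottom of that stack, C#, is the root.

C#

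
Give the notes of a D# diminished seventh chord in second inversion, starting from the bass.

A, C, D#, F#

Spelling D# diminished seventh: D#–F#–A–C. In second inversion the fifth is bass, giving A, C, D#, F# from the bottom.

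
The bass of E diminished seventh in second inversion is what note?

Bb

E diminished seventh is E–G–Bb–Db. Second inversion places the fifth in the bass: Bb.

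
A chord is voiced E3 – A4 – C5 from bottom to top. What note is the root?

Reordering E, A, C into stacked thirds gives A–C–E; the bottom of that stack, A, is the root.

A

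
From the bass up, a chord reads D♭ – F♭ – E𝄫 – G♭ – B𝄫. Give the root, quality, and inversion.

Ebb major ninth, third inversion

The distinct note names are Db, Fb, Ebb, Gb, Bbb. Stacked in thirds they read Ebb–Gb–Bbb–Db–Fb, which is a major ninth chord on Ebb.
With the seventh (Db) in the bass, the chord is in third inversion.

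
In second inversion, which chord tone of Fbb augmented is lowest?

Fbb augmented is Fbb–Abb–Cb. Second inversion places the fifth in the bass: Cb.

Cb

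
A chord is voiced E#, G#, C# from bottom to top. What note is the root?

E#, G#, C# are the tones of a C# major triad (C#–E#–G#), making C# the root.

C#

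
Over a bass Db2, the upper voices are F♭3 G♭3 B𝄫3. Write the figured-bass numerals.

4/3

The notes Db, Fb, Gb, Bbb stack in thirds as Gb–Bbb–Db–Fb — a Gb minor seventh chord. The bass Db is the fifth, so this is second inversion: figured 4/3.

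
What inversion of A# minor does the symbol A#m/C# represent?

A#m/C# means A# minor with C# in the bass. C# is the third of A# minor (A#–C#–E#), so this is first inversion.

first inversion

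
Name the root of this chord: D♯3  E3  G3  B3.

E

The distinct letter names are D#, E, G, B. Arranged as a stack of thirds they read E–G–B–D#, so E is the root (an E minor-major seventh chord).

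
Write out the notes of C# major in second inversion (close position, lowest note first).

Spelling C# major: C#–E#–G#. In second inversion the fifth is bass, giving G#, C#, E# from the bottom.

G#, C#, E#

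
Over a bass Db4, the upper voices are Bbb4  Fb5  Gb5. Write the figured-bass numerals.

The notes Db, Bbb, Fb, Gb stack in thirds as Gb–Bbb–Db–Fb — a Gb minor seventh chord. The bass Db is the fifth, so this is second inversion: figured 4/3.

4/3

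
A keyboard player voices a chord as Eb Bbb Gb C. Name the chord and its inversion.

The pitch classes Eb, Bbb, Gb, C arrange in thirds as C–Eb–Gb–Bbb: a C diminished seventh chord.
The lowest note is Eb, the third of the chord, so this is first inversion (figured bass 6/5).

C diminished seventh, first inversion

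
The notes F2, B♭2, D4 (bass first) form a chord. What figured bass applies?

The notes F, Bb, D stack in thirds as Bb–D–F — a Bb major triad. The bass F is the fifth, so this is second inversion: figured 6/4.

6/4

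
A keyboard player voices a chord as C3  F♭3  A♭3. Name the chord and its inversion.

The distinct note names are C, Fb, Ab. Stacked in thirds they read Fb–Ab–C, which is an augmented triad on Fb.
The lowest note is C, the fifth of the chord, so this is second inversion (figured bass 6/4).

Fb augmented, second inversion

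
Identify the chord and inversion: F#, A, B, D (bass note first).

B minor seventh, second inversion

Reducing to letter names: F#, A, B, D. These stack in thirds as B–D–F#–A — a B minor seventh chord.
F# is the fifth of B minor seventh; fifth in the bass means second inversion (figured bass 4/3).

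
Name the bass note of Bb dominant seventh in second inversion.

Bb dominant seventh is Bb–D–F–Ab. Second inversion places the fifth in the bass: F.

F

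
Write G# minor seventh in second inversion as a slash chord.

Second inversion of G# minor seventh has the fifth (D#) in the bass. As a slash chord: G#m7/D#.

G#m7/D#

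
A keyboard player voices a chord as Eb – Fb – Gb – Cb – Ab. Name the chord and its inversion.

Fb major ninth, third inversion

Reducing to letter names: Eb, Fb, Gb, Cb, Ab. These stack in thirds as Fb–Ab–Cb–Eb–Gb — an Fb major ninth chord.
Eb is the seventh of Fb major ninth; seventh in the bass means third inversion.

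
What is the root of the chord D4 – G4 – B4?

G

The distinct letter names are D, G, B. Arranged as a stack of thirds they read G–B–D, so G is the root (a G major triad).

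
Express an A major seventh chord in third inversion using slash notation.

Amaj7/G#

Third inversion of A major seventh has the seventh (G#) in the bass. As a slash chord: Amaj7/G#.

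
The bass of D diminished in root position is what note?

The root of D diminished (D–F–Ab) is D; that is the bass in root position.

D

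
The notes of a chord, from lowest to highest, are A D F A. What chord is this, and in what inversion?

D minor, second inversion

The pitch classes A, D, F arrange in thirds as D–F–A: a D minor triad.
The lowest note is A, the fifth of the chord, so this is second inversion (figured bass 6/4).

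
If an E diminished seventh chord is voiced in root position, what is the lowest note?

E

The root of E diminished seventh (E–G–Bb–Db) is E; that is the bass in root position.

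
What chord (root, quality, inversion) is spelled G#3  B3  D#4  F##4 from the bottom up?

The pitch classes G#, B, D#, F## arrange in thirds as G#–B–D#–F##: a G# minor-major seventh chord.
With the root (G#) in the bass, the chord is in root position (figured bass 7).

G# minor-major seventh, root position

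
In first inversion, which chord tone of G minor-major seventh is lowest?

In first inversion the third is lowest. For G minor-major seventh (G–Bb–D–F#) that is Bb.

Bb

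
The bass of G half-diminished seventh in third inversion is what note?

The seventh of G half-diminished seventh (G–Bb–Db–F) is F; that is the bass in third inversion.

F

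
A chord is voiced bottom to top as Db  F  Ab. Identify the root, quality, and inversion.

Reducing to letter names: Db, F, Ab. These stack in thirds as Db–F–Ab — a Db major triad.
Db is the root of Db major; root in the bass means root position (figured bass 5/3).

Db major, root position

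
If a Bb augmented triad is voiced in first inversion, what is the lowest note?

In first inversion the third is lowest. For Bb augmented (Bb–D–F#) that is D.

D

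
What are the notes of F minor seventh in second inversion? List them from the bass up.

Spelling F minor seventh: F–Ab–C–Eb. In second inversion the fifth is bass, giving C, Eb, F, Ab from the bottom.

C, Eb, F, Ab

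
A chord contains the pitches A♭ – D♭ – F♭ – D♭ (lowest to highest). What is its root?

The distinct letter names are Ab, Db, Fb. Arranged as a stack of thirds they read Db–Fb–Ab, so Db is the root (a Db minor triad).

Db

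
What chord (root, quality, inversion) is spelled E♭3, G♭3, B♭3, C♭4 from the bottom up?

Cb major seventh, first inversion

The pitch classes Eb, Gb, Bb, Cb arrange in thirds as Cb–Eb–Gb–Bb: a Cb major seventh chord.
The lowest note is Eb, the third of the chord, so this is first inversion (figured bass 6/5).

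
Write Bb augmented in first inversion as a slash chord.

First inversion of Bb augmented has the third (D) in the bass. As a slash chord: Bbaug/D.

Bbaug/D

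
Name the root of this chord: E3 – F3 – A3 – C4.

F

Reordering E, F, A, C into stacked thirds gives F–A–C–E; the bottom of that stack, F, is the root.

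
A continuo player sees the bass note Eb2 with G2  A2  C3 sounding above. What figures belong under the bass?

4/3

The notes Eb, G, A, C stack in thirds as A–C–Eb–G — an A half-diminished seventh chord. The bass Eb is the fifth, so this is second inversion: figured 4/3.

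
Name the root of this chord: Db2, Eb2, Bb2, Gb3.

Eb

The distinct letter names are Db, Eb, Bb, Gb. Arranged as a stack of thirds they read Eb–Gb–Bb–Db, so Eb is the root (an Eb minor seventh chord).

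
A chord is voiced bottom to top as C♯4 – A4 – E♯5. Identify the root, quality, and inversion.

The pitch classes C#, A, E# arrange in thirds as A–C#–E#: an A augmented triad.
With the third (C#) in the bass, the chord is in first inversion (figured bass 6).

A augmented, first inversion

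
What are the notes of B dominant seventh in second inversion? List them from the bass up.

F#, A, B, D#

Spelling B dominant seventh: B–D#–F#–A. In second inversion the fifth is bass, giving F#, A, B, D# from the bottom.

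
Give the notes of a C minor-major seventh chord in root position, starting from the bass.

C, Eb, G, B

C minor-major seventh is C–Eb–G–B. Root position puts the root (C) in the bass, with the remaining tones above: C, Eb, G, B.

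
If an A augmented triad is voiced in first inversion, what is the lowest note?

A augmented is A–C#–E#. First inversion places the third in the bass: C#.

C#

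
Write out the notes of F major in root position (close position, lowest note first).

F, A, C

F major is F–A–C. Root position puts the root (F) in the bass, with the remaining tones above: F, A, C.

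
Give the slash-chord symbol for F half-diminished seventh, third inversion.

Third inversion of F half-diminished seventh has the seventh (Eb) in the bass. As a slash chord: Fø7/Eb.

Fø7/Eb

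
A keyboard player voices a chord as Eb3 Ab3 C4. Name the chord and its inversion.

Ab major, second inversion

The pitch classes Eb, Ab, C arrange in thirds as Ab–C–Eb: an Ab major triad.
Eb is the fifth of Ab major; fifth in the bass means second inversion (figured bass 6/4).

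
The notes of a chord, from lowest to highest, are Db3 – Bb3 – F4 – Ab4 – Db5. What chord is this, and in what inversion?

Bb minor seventh, first inversion

Reducing to letter names: Db, Bb, F, Ab. These stack in thirds as Bb–Db–F–Ab — a Bb minor seventh chord.
Db is the third of Bb minor seventh; third in the bass means first inversion (figured bass 6/5).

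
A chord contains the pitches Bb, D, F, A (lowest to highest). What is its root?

Bb

Reordering Bb, D, F, A into stacked thirds gives Bb–D–F–A; the bottom of that stack, Bb, is the root.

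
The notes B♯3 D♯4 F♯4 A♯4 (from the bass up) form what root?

B#

B#, D#, F#, A# are the tones of a B# half-diminished seventh chord (B#–D#–F#–A#), making B# the root.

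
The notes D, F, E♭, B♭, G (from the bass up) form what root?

D, F, Eb, Bb, G are the tones of an Eb major ninth chord (Eb–G–Bb–D–F), making Eb the root.

Eb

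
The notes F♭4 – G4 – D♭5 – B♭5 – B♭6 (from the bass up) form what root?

G

The distinct letter names are Fb, G, Db, Bb. Arranged as a stack of thirds they read G–Bb–Db–Fb, so G is the root (a G diminished seventh chord).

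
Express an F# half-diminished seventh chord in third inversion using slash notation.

F#ø7/E

Third inversion of F# half-diminished seventh has the seventh (E) in the bass. As a slash chord: F#ø7/E.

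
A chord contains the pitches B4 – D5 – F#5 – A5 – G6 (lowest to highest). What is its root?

G

Reordering B, D, F#, A, G into stacked thirds gives G–B–D–F#–A; the bottom of that stack, G, is the root.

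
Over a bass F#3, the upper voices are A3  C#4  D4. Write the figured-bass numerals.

6/5

The notes F#, A, C#, D stack in thirds as D–F#–A–C# — a D major seventh chord. The bass F# is the third, so this is first inversion: figured 6/5.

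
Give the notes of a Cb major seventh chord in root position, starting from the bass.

Spelling Cb major seventh: Cb–Eb–Gb–Bb. In root position the root is bass, giving Cb, Eb, Gb, Bb from the bottom.

Cb, Eb, Gb, Bb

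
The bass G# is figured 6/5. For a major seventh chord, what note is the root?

The figures 6/5 mean the third of the chord is in the bass. If G# is the third of a major seventh chord, the root is E (chord tones E–G#–B–D#).

E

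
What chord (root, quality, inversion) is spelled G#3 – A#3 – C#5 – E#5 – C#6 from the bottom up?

Reducing to letter names: G#, A#, C#, E#. These stack in thirds as A#–C#–E#–G# — an A# minor seventh chord.
With the seventh (G#) in the bass, the chord is in third inversion (figured bass 4/2).

A# minor seventh, third inversion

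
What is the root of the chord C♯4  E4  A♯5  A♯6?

A#

The distinct letter names are C#, E, A#. Arranged as a stack of thirds they read A#–C#–E, so A# is the root (an A# diminished triad).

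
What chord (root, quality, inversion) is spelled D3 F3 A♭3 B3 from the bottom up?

The pitch classes D, F, Ab, B arrange in thirds as B–D–F–Ab: a B diminished seventh chord.
The lowest note is D, the third of the chord, so this is first inversion (figured bass 6/5).

B diminished seventh, first inversion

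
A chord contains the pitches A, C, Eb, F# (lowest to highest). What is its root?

F#

A, C, Eb, F# are the tones of an F# diminished seventh chord (F#–A–C–Eb), making F# the root.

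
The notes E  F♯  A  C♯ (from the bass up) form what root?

The distinct letter names are E, F#, A, C#. Arranged as a stack of thirds they read F#–A–C#–E, so F# is the root (an F# minor seventh chord).

F#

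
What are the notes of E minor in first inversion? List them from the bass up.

G, B, E

E minor is E–G–B. First inversion puts the third (G) in the bass, with the remaining tones above: G, B, E.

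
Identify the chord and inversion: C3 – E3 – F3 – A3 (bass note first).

The distinct note names are C, E, F, A. Stacked in thirds they read F–A–C–E, which is a major seventh chord on F.
With the fifth (C) in the bass, the chord is in second inversion (figured bass 4/3).

F major seventh, second inversion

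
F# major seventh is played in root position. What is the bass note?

The root of F# major seventh (F#–A#–C#–E#) is F#; that is the bass in root position.

F#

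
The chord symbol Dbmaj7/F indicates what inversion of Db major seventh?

Dbmaj7/F means Db major seventh with F in the bass. F is the third of Db major seventh (Db–F–Ab–C), so this is first inversion.

first inversion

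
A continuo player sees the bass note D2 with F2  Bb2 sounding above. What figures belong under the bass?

6

The notes D, F, Bb stack in thirds as Bb–D–F — a Bb major triad. The bass D is the third, so this is first inversion: figured 6.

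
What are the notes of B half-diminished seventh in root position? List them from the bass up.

The chord tones are B–D–F–A. With the root (B) lowest for root position: B, D, F, A.

B, D, F, A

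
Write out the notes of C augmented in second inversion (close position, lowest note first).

Spelling C augmented: C–E–G#. In second inversion the fifth is bass, giving G#, C, E from the bottom.

G#, C, E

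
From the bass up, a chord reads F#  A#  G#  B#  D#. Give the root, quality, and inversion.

G# dominant ninth, third inversion

The pitch classes F#, A#, G#, B#, D# arrange in thirds as G#–B#–D#–F#–A#: a G# dominant ninth chord.
The lowest note is F#, the seventh of the chord, so this is third inversion.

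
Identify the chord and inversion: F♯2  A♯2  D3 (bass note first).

D augmented, first inversion

Reducing to letter names: F#, A#, D. These stack in thirds as D–F#–A# — a D augmented triad.
The lowest note is F#, the third of the chord, so this is first inversion (figured bass 6).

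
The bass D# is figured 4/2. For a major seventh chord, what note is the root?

E

The figures 4/2 mean the seventh of the chord is in the bass. If D# is the seventh of a major seventh chord, the root is E (chord tones E–G#–B–D#).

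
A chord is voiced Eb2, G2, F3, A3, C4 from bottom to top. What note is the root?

F

The distinct letter names are Eb, G, F, A, C. Arranged as a stack of thirds they read F–A–C–Eb–G, so F is the root (an F dominant ninth chord).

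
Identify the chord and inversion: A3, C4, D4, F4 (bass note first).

D minor seventh, second inversion

Reducing to letter names: A, C, D, F. These stack in thirds as D–F–A–C — a D minor seventh chord.
The lowest note is A, the fifth of the chord, so this is second inversion (figured bass 4/3).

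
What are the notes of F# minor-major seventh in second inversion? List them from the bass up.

F# minor-major seventh is F#–A–C#–E#. Second inversion puts the fifth (C#) in the bass, with the remaining tones above: C#, E#, F#, A.

C#, E#, F#, A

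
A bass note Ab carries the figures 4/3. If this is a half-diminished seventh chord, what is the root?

The figures 4/3 mean the fifth of the chord is in the bass. If Ab is the fifth of a half-diminished seventh chord, the root is D (chord tones D–F–Ab–C).

D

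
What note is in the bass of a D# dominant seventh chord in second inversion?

The fifth of D# dominant seventh (D#–F##–A#–C#) is A#; that is the bass in second inversion.

A#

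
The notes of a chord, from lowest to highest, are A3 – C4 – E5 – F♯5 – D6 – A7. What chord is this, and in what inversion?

D dominant ninth, second inversion

The pitch classes A, C, E, F#, D arrange in thirds as D–F#–A–C–E: a D dominant ninth chord.
A is the fifth of D dominant ninth; fifth in the bass means second inversion.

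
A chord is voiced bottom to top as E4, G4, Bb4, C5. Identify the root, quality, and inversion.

The pitch classes E, G, Bb, C arrange in thirds as C–E–G–Bb: a C dominant seventh chord.
E is the third of C dominant seventh; third in the bass means first inversion (figured bass 6/5).

C dominant seventh, first inversion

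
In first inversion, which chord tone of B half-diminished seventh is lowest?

D

B half-diminished seventh is B–D–F–A. First inversion places the third in the bass: D.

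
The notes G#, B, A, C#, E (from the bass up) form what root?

G#, B, A, C#, E are the tones of an A major ninth chord (A–C#–E–G#–B), making A the root.

A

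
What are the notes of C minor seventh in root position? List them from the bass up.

The chord tones are C–Eb–G–Bb. With the root (C) lowest for root position: C, Eb, G, Bb.

C, Eb, G, Bb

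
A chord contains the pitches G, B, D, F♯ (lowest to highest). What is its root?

G

Reordering G, B, D, F# into stacked thirds gives G–B–D–F#; the bottom of that stack, G, is the root.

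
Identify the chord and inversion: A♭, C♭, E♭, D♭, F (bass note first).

Reducing to letter names: Ab, Cb, Eb, Db, F. These stack in thirds as Db–F–Ab–Cb–Eb — a Db dominant ninth chord.
With the fifth (Ab) in the bass, the chord is in second inversion.

Db dominant ninth, second inversion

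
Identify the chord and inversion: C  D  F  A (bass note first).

The distinct note names are C, D, F, A. Stacked in thirds they read D–F–A–C, which is a minor seventh chord on D.
With the seventh (C) in the bass, the chord is in third inversion (figured bass 4/2).

D minor seventh, third inversion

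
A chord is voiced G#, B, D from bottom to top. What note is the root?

G#

Reordering G#, B, D into stacked thirds gives G#–B–D; the bottom of that stack, G#, is the root.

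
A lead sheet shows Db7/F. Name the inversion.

first inversion

Db7/F means Db dominant seventh with F in the bass. F is the third of Db dominant seventh (Db–F–Ab–Cb), so this is first inversion.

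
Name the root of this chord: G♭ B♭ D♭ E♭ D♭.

Reordering Gb, Bb, Db, Eb into stacked thirds gives Eb–Gb–Bb–Db; the bottom of that stack, Eb, is the root.

Eb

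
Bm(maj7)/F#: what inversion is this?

second inversion

Bm(maj7)/F# means B minor-major seventh with F# in the bass. F# is the fifth of B minor-major seventh (B–D–F#–A#), so this is second inversion.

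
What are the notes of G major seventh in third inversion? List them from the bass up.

G major seventh is G–B–D–F#. Third inversion puts the seventh (F#) in the bass, with the remaining tones above: F#, G, B, D.

F#, G, B, D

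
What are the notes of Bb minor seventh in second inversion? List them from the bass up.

The chord tones are Bb–Db–F–Ab. With the fifth (F) lowest for second inversion: F, Ab, Bb, Db.

F, Ab, Bb, Db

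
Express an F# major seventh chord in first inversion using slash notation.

First inversion of F# major seventh has the third (A#) in the bass. As a slash chord: F#maj7/A#.

F#maj7/A#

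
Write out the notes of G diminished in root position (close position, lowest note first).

The chord tones are G–Bb–Db. With the root (G) lowest for root position: G, Bb, Db.

G, Bb, Db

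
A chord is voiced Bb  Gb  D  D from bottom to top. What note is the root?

Gb

The distinct letter names are Bb, Gb, D. Arranged as a stack of thirds they read Gb–Bb–D, so Gb is the root (a Gb augmented triad).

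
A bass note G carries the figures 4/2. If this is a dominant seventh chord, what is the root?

The figures 4/2 mean the seventh of the chord is in the bass. If G is the seventh of a dominant seventh chord, the root is A (chord tones A–C#–E–G).

A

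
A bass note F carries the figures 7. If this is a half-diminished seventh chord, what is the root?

F

The figures 7 mean the root of the chord is in the bass. If F is the root of a half-diminished seventh chord, the root is F (chord tones F–Ab–Cb–Eb).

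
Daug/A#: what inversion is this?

second inversion

Daug/A# means D augmented with A# in the bass. A# is the fifth of D augmented (D–F#–A#), so this is second inversion.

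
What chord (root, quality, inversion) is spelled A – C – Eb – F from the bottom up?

The distinct note names are A, C, Eb, F. Stacked in thirds they read F–A–C–Eb, which is a dominant seventh chord on F.
A is the third of F dominant seventh; third in the bass means first inversion (figured bass 6/5).

F dominant seventh, first inversion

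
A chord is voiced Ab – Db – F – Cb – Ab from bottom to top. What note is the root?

Reordering Ab, Db, F, Cb into stacked thirds gives Db–F–Ab–Cb; the bottom of that stack, Db, is the root.

Db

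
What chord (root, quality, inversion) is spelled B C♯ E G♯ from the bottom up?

The pitch classes B, C#, E, G# arrange in thirds as C#–E–G#–B: a C# minor seventh chord.
With the seventh (B) in the bass, the chord is in third inversion (figured bass 4/2).

C# minor seventh, third inversion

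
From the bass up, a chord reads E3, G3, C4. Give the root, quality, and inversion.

The distinct note names are E, G, C. Stacked in thirds they read C–E–G, which is a major triad on C.
The lowest note is E, the third of the chord, so this is first inversion (figured bass 6).

C major, first inversion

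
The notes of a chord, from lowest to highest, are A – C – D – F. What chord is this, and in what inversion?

D minor seventh, second inversion

The distinct note names are A, C, D, F. Stacked in thirds they read D–F–A–C, which is a minor seventh chord on D.
A is the fifth of D minor seventh; fifth in the bass means second inversion (figured bass 4/3).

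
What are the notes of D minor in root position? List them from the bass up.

The chord tones are D–F–A. With the root (D) lowest for root position: D, F, A.

D, F, A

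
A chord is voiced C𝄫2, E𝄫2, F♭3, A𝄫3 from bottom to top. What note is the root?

Reordering Cbb, Ebb, Fb, Abb into stacked thirds gives Fb–Abb–Cbb–Ebb; the bottom of that stack, Fb, is the root.

Fb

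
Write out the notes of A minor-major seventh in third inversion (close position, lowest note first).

G#, A, C, E

The chord tones are A–C–E–G#. With the seventh (G#) lowest for third inversion: G#, A, C, E.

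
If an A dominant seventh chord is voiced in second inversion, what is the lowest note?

A dominant seventh is A–C#–E–G. Second inversion places the fifth in the bass: E.

E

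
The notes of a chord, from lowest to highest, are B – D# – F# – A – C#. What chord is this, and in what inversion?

B dominant ninth, root position

The pitch classes B, D#, F#, A, C# arrange in thirds as B–D#–F#–A–C#: a B dominant ninth chord.
The lowest note is B, the root of the chord, so this is root position.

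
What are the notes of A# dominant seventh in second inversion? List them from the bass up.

The chord tones are A#–C##–E#–G#. With the fifth (E#) lowest for second inversion: E#, G#, A#, C##.

E#, G#, A#, C##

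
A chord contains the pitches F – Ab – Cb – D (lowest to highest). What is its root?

The distinct letter names are F, Ab, Cb, D. Arranged as a stack of thirds they read D–F–Ab–Cb, so D is the root (a D diminished seventh chord).

D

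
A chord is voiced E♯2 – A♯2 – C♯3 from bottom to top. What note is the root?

A#

The distinct letter names are E#, A#, C#. Arranged as a stack of thirds they read A#–C#–E#, so A# is the root (an A# minor triad).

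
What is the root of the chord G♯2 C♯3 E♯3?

G#, C#, E# are the tones of a C# major triad (C#–E#–G#), making C# the root.

C#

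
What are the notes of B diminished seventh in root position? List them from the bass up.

B, D, F, Ab

B diminished seventh is B–D–F–Ab. Root position puts the root (B) in the bass, with the remaining tones above: B, D, F, Ab.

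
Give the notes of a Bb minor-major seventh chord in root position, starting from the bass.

Bb, Db, F, A

Bb minor-major seventh is Bb–Db–F–A. Root position puts the root (Bb) in the bass, with the remaining tones above: Bb, Db, F, A.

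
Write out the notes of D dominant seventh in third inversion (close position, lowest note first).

The chord tones are D–F#–A–C. With the seventh (C) lowest for third inversion: C, D, F#, A.

C, D, F#, A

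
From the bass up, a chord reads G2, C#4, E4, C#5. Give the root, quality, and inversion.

Reducing to letter names: G, C#, E. These stack in thirds as C#–E–G — a C# diminished triad.
The lowest note is G, the fifth of the chord, so this is second inversion (figured bass 6/4).

C# diminished, second inversion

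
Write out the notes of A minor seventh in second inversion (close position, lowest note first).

E, G, A, C

A minor seventh is A–C–E–G. Second inversion puts the fifth (E) in the bass, with the remaining tones above: E, G, A, C.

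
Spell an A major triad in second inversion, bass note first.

A major is A–C#–E. Second inversion puts the fifth (E) in the bass, with the remaining tones above: E, A, C#.

E, A, C#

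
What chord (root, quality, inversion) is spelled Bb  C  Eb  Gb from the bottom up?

The pitch classes Bb, C, Eb, Gb arrange in thirds as C–Eb–Gb–Bb: a C half-diminished seventh chord.
With the seventh (Bb) in the bass, the chord is in third inversion (figured bass 4/2).

C half-diminished seventh, third inversion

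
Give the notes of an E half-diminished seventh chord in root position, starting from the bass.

E, G, Bb, D

Spelling E half-diminished seventh: E–G–Bb–D. In root position the root is bass, giving E, G, Bb, D from the bottom.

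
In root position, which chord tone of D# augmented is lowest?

D#

The root of D# augmented (D#–F##–A##) is D#; that is the bass in root position.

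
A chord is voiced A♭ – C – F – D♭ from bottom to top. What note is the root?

The distinct letter names are Ab, C, F, Db. Arranged as a stack of thirds they read Db–F–Ab–C, so Db is the root (a Db major seventh chord).

Db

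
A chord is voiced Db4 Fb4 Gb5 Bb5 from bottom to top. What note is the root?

Reordering Db, Fb, Gb, Bb into stacked thirds gives Gb–Bb–Db–Fb; the bottom of that stack, Gb, is the root.

Gb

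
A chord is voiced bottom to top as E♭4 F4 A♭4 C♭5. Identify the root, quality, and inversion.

The distinct note names are Eb, F, Ab, Cb. Stacked in thirds they read F–Ab–Cb–Eb, which is a half-diminished seventh chord on F.
Eb is the seventh of F half-diminished seventh; seventh in the bass means third inversion (figured bass 4/2).

F half-diminished seventh, third inversion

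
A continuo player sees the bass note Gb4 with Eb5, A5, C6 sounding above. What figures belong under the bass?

4/2

The notes Gb, Eb, A, C stack in thirds as A–C–Eb–Gb — an A diminished seventh chord. The bass Gb is the seventh, so this is third inversion: figured 4/2.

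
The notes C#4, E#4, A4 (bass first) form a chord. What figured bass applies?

The notes C#, E#, A stack in thirds as A–C#–E# — an A augmented triad. The bass C# is the third, so this is first inversion: figured 6.

6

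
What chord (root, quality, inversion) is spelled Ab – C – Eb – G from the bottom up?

Ab major seventh, root position

Reducing to letter names: Ab, C, Eb, G. These stack in thirds as Ab–C–Eb–G — an Ab major seventh chord.
Ab is the root of Ab major seventh; root in the bass means root position (figured bass 7).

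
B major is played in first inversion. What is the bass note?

D#

B major is B–D#–F#. First inversion places the third in the bass: D#.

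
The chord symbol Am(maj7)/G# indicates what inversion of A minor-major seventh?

third inversion

Am(maj7)/G# means A minor-major seventh with G# in the bass. G# is the seventh of A minor-major seventh (A–C–E–G#), so this is third inversion.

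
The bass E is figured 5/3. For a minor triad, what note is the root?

E

The figures 5/3 mean the root of the chord is in the bass. If E is the root of a minor triad, the root is E (chord tones E–G–B).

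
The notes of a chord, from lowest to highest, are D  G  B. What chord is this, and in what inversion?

G major, second inversion

The pitch classes D, G, B arrange in thirds as G–B–D: a G major triad.
With the fifth (D) in the bass, the chord is in second inversion (figured bass 6/4).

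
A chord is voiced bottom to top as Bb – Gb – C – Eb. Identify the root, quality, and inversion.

C half-diminished seventh, third inversion

Reducing to letter names: Bb, Gb, C, Eb. These stack in thirds as C–Eb–Gb–Bb — a C half-diminished seventh chord.
With the seventh (Bb) in the bass, the chord is in third inversion (figured bass 4/2).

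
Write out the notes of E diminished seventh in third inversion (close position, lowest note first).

Db, E, G, Bb

E diminished seventh is E–G–Bb–Db. Third inversion puts the seventh (Db) in the bass, with the remaining tones above: Db, E, G, Bb.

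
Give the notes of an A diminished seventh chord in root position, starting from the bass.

A, C, Eb, Gb

Spelling A diminished seventh: A–C–Eb–Gb. In root position the root is bass, giving A, C, Eb, Gb from the bottom.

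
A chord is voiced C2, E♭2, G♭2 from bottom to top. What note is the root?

C

C, Eb, Gb are the tones of a C diminished triad (C–Eb–Gb), making C the root.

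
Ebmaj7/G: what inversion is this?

first inversion

Ebmaj7/G means Eb major seventh with G in the bass. G is the third of Eb major seventh (Eb–G–Bb–D), so this is first inversion.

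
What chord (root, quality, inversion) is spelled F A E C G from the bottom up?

Reducing to letter names: F, A, E, C, G. These stack in thirds as F–A–C–E–G — an F major ninth chord.
With the root (F) in the bass, the chord is in root position.

F major ninth, root position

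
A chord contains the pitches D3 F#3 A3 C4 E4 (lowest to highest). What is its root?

The distinct letter names are D, F#, A, C, E. Arranged as a stack of thirds they read D–F#–A–C–E, so D is the root (a D dominant ninth chord).

D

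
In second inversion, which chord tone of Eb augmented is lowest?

B

In second inversion the fifth is lowest. For Eb augmented (Eb–G–B) that is B.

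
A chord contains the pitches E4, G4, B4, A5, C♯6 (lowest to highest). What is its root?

A

Reordering E, G, B, A, C# into stacked thirds gives A–C#–E–G–B; the bottom of that stack, A, is the root.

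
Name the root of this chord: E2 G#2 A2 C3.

A

E, G#, A, C are the tones of an A minor-major seventh chord (A–C–E–G#), making A the root.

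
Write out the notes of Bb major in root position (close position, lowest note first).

Bb, D, F

Spelling Bb major: Bb–D–F. In root position the root is bass, giving Bb, D, F from the bottom.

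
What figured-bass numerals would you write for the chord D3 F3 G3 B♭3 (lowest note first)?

4/3

The notes D, F, G, Bb stack in thirds as G–Bb–D–F — a G minor seventh chord. The bass D is the fifth, so this is second inversion: figured 4/3.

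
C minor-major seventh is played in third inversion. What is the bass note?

The seventh of C minor-major seventh (C–Eb–G–B) is B; that is the bass in third inversion.

B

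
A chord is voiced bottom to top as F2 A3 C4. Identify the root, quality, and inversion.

The pitch classes F, A, C arrange in thirds as F–A–C: an F major triad.
The lowest note is F, the root of the chord, so this is root position (figured bass 5/3).

F major, root position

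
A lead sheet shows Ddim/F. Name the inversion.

first inversion

Ddim/F means D diminished with F in the bass. F is the third of D diminished (D–F–Ab), so this is first inversion.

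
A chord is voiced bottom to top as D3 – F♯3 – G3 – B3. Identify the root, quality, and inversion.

The pitch classes D, F#, G, B arrange in thirds as G–B–D–F#: a G major seventh chord.
The lowest note is D, the fifth of the chord, so this is second inversion (figured bass 4/3).

G major seventh, second inversion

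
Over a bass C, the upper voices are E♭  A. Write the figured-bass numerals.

The notes C, Eb, A stack in thirds as A–C–Eb — an A diminished triad. The bass C is the third, so this is first inversion: figured 6.

6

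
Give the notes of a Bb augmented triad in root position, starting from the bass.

Bb, D, F#

Spelling Bb augmented: Bb–D–F#. In root position the root is bass, giving Bb, D, F# from the bottom.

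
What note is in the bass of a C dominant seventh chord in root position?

The root of C dominant seventh (C–E–G–Bb) is C; that is the bass in root position.

C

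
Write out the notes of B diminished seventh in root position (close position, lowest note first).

B, D, F, Ab

The chord tones are B–D–F–Ab. With the root (B) lowest for root position: B, D, F, Ab.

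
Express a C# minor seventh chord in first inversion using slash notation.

First inversion of C# minor seventh has the third (E) in the bass. As a slash chord: C#m7/E.

C#m7/E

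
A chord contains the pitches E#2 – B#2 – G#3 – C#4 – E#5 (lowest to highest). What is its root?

C#

The distinct letter names are E#, B#, G#, C#. Arranged as a stack of thirds they read C#–E#–G#–B#, so C# is the root (a C# major seventh chord).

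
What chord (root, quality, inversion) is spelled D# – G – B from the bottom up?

Reducing to letter names: D#, G, B. These stack in thirds as G–B–D# — a G augmented triad.
The lowest note is D#, the fifth of the chord, so this is second inversion (figured bass 6/4).

G augmented, second inversion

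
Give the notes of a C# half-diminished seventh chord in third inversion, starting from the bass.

B, C#, E, G

The chord tones are C#–E–G–B. With the seventh (B) lowest for third inversion: B, C#, E, G.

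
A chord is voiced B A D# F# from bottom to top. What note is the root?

Reordering B, A, D#, F# into stacked thirds gives B–D#–F#–A; the bottom of that stack, B, is the root.

B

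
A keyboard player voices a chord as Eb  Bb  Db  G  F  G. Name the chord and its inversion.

Eb dominant ninth, root position

Reducing to letter names: Eb, Bb, Db, G, F. These stack in thirds as Eb–G–Bb–Db–F — an Eb dominant ninth chord.
Eb is the root of Eb dominant ninth; root in the bass means root position.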